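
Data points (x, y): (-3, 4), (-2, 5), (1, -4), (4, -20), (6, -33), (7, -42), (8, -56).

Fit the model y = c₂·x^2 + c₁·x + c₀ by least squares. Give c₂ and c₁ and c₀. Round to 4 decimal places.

c₂ = -0.4936, c₁ = -2.8416, c₀ = 0.2890

Normal-equation sums: Σx^2·x^2 = 8147, Σx^2·x = 1101, Σx^2 = 179, Σx·x = 179, Σx = 21, Σ1 = 7.
And Σx^2·y = -7098, Σx·y = -1046, Σy = -146.
Solving the 3×3 system (Gaussian elimination) gives c₂ = -5182/10499, c₁ = -29834/10499, c₀ = 3034/10499.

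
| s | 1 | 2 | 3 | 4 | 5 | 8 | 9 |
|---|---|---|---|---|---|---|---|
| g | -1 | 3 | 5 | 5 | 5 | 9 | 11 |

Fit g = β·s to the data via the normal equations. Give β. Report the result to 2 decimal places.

Normal-equation sums: Σs·s = 200.
Moment sums: Σs·g = 236.
Hence β = 236 / 200 ≈ 1.18.

β = 1.18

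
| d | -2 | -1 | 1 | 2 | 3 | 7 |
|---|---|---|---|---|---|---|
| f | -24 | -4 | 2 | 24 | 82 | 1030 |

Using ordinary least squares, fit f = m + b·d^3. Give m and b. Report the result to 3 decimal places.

Forming MᵀM = [[6, 370]; [370, 118508]] and Mᵀf = [1110, 355894]ᵀ gives MᵀM·[m, b]ᵀ = Mᵀf.
det = 6·118508 − 370² = 574148.
m = (1110·118508 − 370·355894)/574148 = -34225/143537; b = (6·355894 − 370·1110)/574148 = 431166/143537.

m = -0.238, b = 3.004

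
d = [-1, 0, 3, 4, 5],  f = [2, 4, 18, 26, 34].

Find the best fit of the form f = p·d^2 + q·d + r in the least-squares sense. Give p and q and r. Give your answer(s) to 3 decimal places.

p = 0.651, q = 2.770, r = 4.062

Compute the Gram sums: Σd^2·d^2 = 963, Σd^2·d = 215, Σd^2 = 51, Σd·d = 51, Σd = 11, Σ1 = 5.
And Σd^2·f = 1430, Σd·f = 326, Σf = 84.
Row-reducing yields p = 529/812, q = 2249/812, r = 1649/406.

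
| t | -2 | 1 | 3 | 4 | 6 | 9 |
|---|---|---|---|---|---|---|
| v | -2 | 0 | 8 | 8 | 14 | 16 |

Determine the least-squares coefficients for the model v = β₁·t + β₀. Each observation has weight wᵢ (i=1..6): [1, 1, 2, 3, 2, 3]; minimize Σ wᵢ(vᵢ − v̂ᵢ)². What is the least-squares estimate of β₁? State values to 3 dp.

β₁ = 1.733

The normal system XᵀWX·[β₁, β₀]ᵀ = XᵀWv is [[386, 56]; [56, 12]]·[β₁, β₀]ᵀ = [748, 114]ᵀ.
Determinant 386·12 − 56² = 1496.
β₁ = (748·12 − 56·114)/1496 = 324/187; β₀ = (386·114 − 56·748)/1496 = 529/374.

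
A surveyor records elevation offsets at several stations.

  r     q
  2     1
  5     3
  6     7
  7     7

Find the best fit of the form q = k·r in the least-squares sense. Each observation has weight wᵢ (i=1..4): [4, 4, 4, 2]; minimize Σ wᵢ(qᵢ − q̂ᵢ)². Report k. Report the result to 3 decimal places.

k = 0.933

The normal system AᵀWA·[k]ᵀ = AᵀWq is [[358]]·[k]ᵀ = [334]ᵀ.
Hence k = 334 / 358 ≈ 0.932961.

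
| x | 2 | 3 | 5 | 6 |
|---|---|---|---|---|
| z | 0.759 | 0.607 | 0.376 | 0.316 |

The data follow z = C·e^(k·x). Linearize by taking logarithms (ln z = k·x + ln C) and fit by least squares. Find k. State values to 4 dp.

Taking logs, ln z = k·x + ln C, so regress ln z on x.
Σx = 16.0000, Σ(x)² = 74.0000, Σln z = -2.9052, Σx·ln z = -13.8521.
Equations: 74.0000·k + 16.0000·ln C = -13.8521;  16.0000·k + 4·ln C = -2.9052.
Slope k = (n·Σx·ln z − Σx·Σln z)/(n·Σ(x)² − (Σx)²) = (4·-13.8521 − 16.0000·-2.9052)/40.0000 = -0.22315; ln C = (Σln z − k·Σx)/n = 0.16629.

k = -0.2231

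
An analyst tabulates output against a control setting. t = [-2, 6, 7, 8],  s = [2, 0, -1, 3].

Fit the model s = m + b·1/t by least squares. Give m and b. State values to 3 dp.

With design matrix X, XᵀX = [[4, -11/168]; [-11/168, 8857/28224]] and Xᵀs = [4, -43/56]ᵀ.
Eliminating b: (8857/28224)·(row 1) − (-11/168)·(row 2) gives (3923/3136)·m = (8857/28224)·4 − (-11/168)·(-43/56) = 34009/28224, so m = 34009/35307.
Then b = ((-43/56) − (-11/168)·(34009/35307))/(8857/28224) = -26432/11769.

m = 0.963, b = -2.246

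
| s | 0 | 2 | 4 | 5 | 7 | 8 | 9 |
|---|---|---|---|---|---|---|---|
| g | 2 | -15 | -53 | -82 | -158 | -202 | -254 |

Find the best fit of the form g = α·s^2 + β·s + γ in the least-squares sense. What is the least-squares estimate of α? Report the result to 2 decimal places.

Entries of XᵀX: Σs^2·s^2 = 13955, Σs^2·s = 1781, Σs^2 = 239, Σs·s = 239, Σs = 35, Σ1 = 7.
Right-hand side: Σs^2·g = -44202, Σs·g = -5660, Σg = -762.
XᵀX·[α, β, γ]ᵀ = Xᵀg becomes [[13955, 1781, 239]; [1781, 239, 35]; [239, 35, 7]]·[α, β, γ]ᵀ = [-44202, -5660, -762]ᵀ.
Inverting the 3×3 Gram matrix, [α, β, γ]ᵀ = [-139561/48081, -111986/48081, 2757/1457]ᵀ.

α = -2.90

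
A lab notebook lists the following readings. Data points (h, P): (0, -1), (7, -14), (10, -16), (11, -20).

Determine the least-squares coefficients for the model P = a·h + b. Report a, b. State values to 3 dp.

a = -1.635, b = -1.304

Compute the Gram sums: Σh·h = 270, Σh = 28, Σ1 = 4.
Right-hand side: Σh·P = -478, ΣP = -51.
Determinant 270·4 − 28² = 296.
a = ((-478)·4 − 28·(-51))/296 = -121/74; b = (270·(-51) − 28·(-478))/296 = -193/148.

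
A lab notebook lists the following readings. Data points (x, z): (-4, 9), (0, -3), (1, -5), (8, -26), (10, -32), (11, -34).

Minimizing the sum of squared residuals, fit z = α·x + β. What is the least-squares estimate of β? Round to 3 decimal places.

β = -2.609

Sums needed: Σx·x = 302, Σx = 26, Σ1 = 6.
And Σx·z = -943, Σz = -91.
Eliminating β: 6·(row 1) − 26·(row 2) gives 1136·α = 6·(-943) − 26·(-91) = -3292, so α = -823/284.
Then β = ((-91) − 26·(-823/284))/6 = -741/284.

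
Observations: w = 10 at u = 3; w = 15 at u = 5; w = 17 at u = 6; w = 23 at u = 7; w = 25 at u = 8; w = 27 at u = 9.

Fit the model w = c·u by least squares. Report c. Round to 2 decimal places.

c = 3.07

Entries of MᵀM: Σu·u = 264.
And Σu·w = 811.
Normal equations: [[264]]·[c]ᵀ = [811]ᵀ.
c = 811/264 = 3.07197.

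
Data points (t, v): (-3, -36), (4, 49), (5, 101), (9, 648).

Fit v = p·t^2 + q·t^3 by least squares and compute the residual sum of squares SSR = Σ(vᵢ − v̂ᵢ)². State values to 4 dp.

The normal equations are: 7523·p + 62955·q = 55473;  62955·p + 551891·q = 489125.
(Σt^2·t^2 = 7523, Σt^2·t^3 = 62955, Σt^3·t^3 = 551891, Σt^2·v = 55473, Σt^3·v = 489125.)
Eliminating q: 551891·(row 1) − 62955·(row 2) gives 188543968·p = 551891·55473 − 62955·489125 = -177814932, so p = -44453733/47135992.
Then q = (489125 − 62955·(-44453733/47135992))/551891 = 46846165/47135992.
Residuals: -7991415/11783998, 2846097/5891999, 4076973/11783998, -747387/5891999; SSR = 9769167/11783998.

SSR = 0.8290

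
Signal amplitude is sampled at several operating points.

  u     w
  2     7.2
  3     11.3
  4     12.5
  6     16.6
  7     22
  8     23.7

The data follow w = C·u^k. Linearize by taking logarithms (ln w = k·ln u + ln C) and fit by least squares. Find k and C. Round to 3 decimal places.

k = 0.825, C = 4.172

With ln wᵢ as the transformed response and ln uᵢ as the regressor:
Σln u = 8.9952, Σ(ln u)² = 14.9303, Σln w = 15.9905, Σln u·ln w = 25.1647.
Equations: 14.9303·k + 8.9952·ln C = 25.1647;  8.9952·k + 6·ln C = 15.9905.
Solving (det = 8.6686): k = 0.82493, ln C = 1.42836, so C = exp(1.42836) = 4.17186.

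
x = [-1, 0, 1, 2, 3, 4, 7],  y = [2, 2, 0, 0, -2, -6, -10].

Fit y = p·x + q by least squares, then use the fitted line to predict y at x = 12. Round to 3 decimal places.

ŷ = -17.658

Normal-equation sums: Σx·x = 80, Σx = 16, Σ1 = 7.
For Mᵀy: Σx·y = -102, Σy = -14.
Eliminating q: 7·(row 1) − 16·(row 2) gives 304·p = 7·(-102) − 16·(-14) = -490, so p = -245/152.
Then q = ((-14) − 16·(-245/152))/7 = 32/19.
At x = 12: ŷ = (-245/152)·(12) + (32/19)·(1) = -671/38.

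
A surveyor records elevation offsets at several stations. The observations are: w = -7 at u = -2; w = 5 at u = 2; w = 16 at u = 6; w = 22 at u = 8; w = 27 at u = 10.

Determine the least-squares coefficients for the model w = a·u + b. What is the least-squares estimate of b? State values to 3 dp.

b = -1.034

From the data, Σu·u = 208, Σu = 24, Σ1 = 5.
Right-hand side: Σu·w = 566, Σw = 63.
So XᵀX·[a, b]ᵀ = Xᵀw: [[208, 24]; [24, 5]]·[a, b]ᵀ = [566, 63]ᵀ.
Determinant 208·5 − 24² = 464.
a = (566·5 − 24·63)/464 = 659/232; b = (208·63 − 24·566)/464 = -30/29.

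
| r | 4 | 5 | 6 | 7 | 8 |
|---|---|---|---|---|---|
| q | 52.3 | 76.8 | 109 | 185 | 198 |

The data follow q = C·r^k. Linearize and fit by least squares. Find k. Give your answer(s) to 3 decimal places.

k = 2.054

Taking logs, ln q = k·ln r + ln C, so regress ln q on ln r.
Σln r = 8.8128, Σ(ln r)² = 15.8331, Σln q = 23.4982, Σln r·ln q = 42.0332.
Equations: 15.8331·k + 8.8128·ln C = 42.0332;  8.8128·k + 5·ln C = 23.4982.
Slope k = (n·Σln r·ln q − Σln r·Σln q)/(n·Σ(ln r)² − (Σln r)²) = (5·42.0332 − 8.8128·23.4982)/1.4995 = 2.05422; ln C = (Σln q − k·Σln r)/n = 1.07894.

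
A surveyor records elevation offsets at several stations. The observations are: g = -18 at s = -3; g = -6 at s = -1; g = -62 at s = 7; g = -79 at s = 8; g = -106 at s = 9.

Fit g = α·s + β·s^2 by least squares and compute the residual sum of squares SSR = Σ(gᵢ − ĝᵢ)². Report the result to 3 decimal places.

SSR = 16.265

Compute the Gram sums: Σs·s = 204, Σs·s^2 = 1556, Σs^2·s^2 = 13140.
Right-hand side: Σs·g = -1960, Σs^2·g = -16848.
det = 204·13140 − 1556² = 259424.
α = ((-1960)·13140 − 1556·(-16848))/259424 = 14409/8107; β = (204·(-16848) − 1556·(-1960))/259424 = -12101/8107.
Residuals: 6210/8107, -2012/737, -10548/8107, 18739/8107, -8842/8107; SSR = 131859/8107.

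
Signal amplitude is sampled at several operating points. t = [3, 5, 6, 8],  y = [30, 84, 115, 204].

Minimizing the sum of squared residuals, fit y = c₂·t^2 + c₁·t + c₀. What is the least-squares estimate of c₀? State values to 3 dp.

c₀ = -3.596

Setting ∂/∂c₂ … = 0 gives: 6098·c₂ + 880·c₁ + 134·c₀ = 19566;  880·c₂ + 134·c₁ + 22·c₀ = 2832;  134·c₂ + 22·c₁ + 4·c₀ = 433.
Solving the 3×3 system (Gaussian elimination) gives c₂ = 35/12, c₁ = 401/156, c₀ = -187/52.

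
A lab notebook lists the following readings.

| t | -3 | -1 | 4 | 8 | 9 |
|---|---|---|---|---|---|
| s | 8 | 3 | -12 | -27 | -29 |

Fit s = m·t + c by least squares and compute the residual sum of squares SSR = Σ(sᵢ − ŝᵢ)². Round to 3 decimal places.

Entries of XᵀX: Σt·t = 171, Σt = 17, Σ1 = 5.
For Xᵀs: Σt·s = -552, Σs = -57.
det = 171·5 − 17² = 566.
m = ((-552)·5 − 17·(-57))/566 = -1791/566; c = (171·(-57) − 17·(-552))/566 = -363/566.
Residuals: -241/283, 135/283, 735/566, -591/566, 34/283; SSR = 2119/566.

SSR = 3.744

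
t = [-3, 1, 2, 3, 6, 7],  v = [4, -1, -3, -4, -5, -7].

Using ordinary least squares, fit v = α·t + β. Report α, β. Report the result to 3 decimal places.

α = -1.031, β = 0.082

Normal-equation sums: Σt·t = 108, Σt = 16, Σ1 = 6.
And Σt·v = -110, Σv = -16.
Normal equations: [[108, 16]; [16, 6]]·[α, β]ᵀ = [-110, -16]ᵀ.
Δ = 108·6 − 16² = 392.
α = ((-110)·6 − 16·(-16))/392 = -101/98; β = (108·(-16) − 16·(-110))/392 = 4/49.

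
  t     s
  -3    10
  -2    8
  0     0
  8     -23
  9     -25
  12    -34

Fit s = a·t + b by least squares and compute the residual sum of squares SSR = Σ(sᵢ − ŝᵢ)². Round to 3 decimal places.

With design matrix M, MᵀM = [[302, 24]; [24, 6]] and Mᵀs = [-863, -64]ᵀ.
Eliminating b: 6·(row 1) − 24·(row 2) gives 1236·a = 6·(-863) − 24·(-64) = -3642, so a = -607/206.
Then b = ((-64) − 24·(-607/206))/6 = 346/309.
Residuals: 25/618, 305/309, -346/309, -169/309, 247/618, 74/309; SSR = 1697/618.

SSR = 2.746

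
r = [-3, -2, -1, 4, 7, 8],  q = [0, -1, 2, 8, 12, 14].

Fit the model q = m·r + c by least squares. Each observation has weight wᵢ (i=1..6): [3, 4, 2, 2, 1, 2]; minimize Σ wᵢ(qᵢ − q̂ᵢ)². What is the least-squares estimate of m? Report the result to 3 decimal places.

Sums needed: Σwᵢ·r·r = 254, Σwᵢ·r = 12, Σwᵢ·1 = 14.
Moment sums: Σwᵢ·r·q = 376, Σwᵢ·q = 56.
So MᵀWM·[m, c]ᵀ = MᵀWq: [[254, 12]; [12, 14]]·[m, c]ᵀ = [376, 56]ᵀ.
det = 254·14 − 12² = 3412.
m = (376·14 − 12·56)/3412 = 1148/853; c = (254·56 − 12·376)/3412 = 2428/853.

m = 1.346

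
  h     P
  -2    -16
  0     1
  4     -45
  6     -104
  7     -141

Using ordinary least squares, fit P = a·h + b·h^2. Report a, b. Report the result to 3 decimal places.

a = 1.357, b = -3.092

Sums needed: Σh·h = 105, Σh·h^2 = 615, Σh^2·h^2 = 3969.
And Σh·P = -1759, Σh^2·P = -11437.
Normal equations: [[105, 615]; [615, 3969]]·[a, b]ᵀ = [-1759, -11437]ᵀ.
Eliminating b: 3969·(row 1) − 615·(row 2) gives 38520·a = 3969·(-1759) − 615·(-11437) = 52284, so a = 4357/3210.
Then b = ((-11437) − 615·(4357/3210))/3969 = -1985/642.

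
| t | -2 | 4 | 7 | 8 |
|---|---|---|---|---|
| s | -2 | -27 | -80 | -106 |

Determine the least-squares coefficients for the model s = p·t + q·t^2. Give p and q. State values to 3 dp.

Forming XᵀX = [[133, 911]; [911, 6769]] and Xᵀs = [-1512, -11144]ᵀ gives XᵀX·[p, q]ᵀ = Xᵀs.
Δ = 133·6769 − 911² = 70356.
p = ((-1512)·6769 − 911·(-11144))/70356 = -1876/1599; q = (133·(-11144) − 911·(-1512))/70356 = -2380/1599.

p = -1.173, q = -1.488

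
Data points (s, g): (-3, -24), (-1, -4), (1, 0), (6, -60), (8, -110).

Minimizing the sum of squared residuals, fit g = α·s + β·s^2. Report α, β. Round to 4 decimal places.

From the data, Σs·s = 111, Σs·s^2 = 701, Σs^2·s^2 = 5475.
Moment sums: Σs·g = -1164, Σs^2·g = -9420.
So XᵀX·[α, β]ᵀ = Xᵀg: [[111, 701]; [701, 5475]]·[α, β]ᵀ = [-1164, -9420]ᵀ.
Eliminating β: 5475·(row 1) − 701·(row 2) gives 116324·α = 5475·(-1164) − 701·(-9420) = 230520, so α = 57630/29081.
Then β = ((-9420) − 701·(57630/29081))/5475 = -57414/29081.

α = 1.9817, β = -1.9743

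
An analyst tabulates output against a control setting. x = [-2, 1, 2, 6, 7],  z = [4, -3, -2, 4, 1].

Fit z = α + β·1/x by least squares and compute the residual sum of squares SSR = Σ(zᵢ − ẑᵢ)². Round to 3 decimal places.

SSR = 10.512

Compute the Gram sums: Σ1 = 5, Σ1/x = 55/42, Σ1/x·1/x = 2731/1764.
Right-hand side: Σz = 4, Σ1/x·z = -109/21.
MᵀM·[α, β]ᵀ = Mᵀz becomes [[5, 55/42]; [55/42, 2731/1764]]·[α, β]ᵀ = [4, -109/21]ᵀ.
Eliminating β: (2731/1764)·(row 1) − (55/42)·(row 2) gives (5315/882)·α = (2731/1764)·4 − (55/42)·(-109/21) = 1273/98, so α = 11457/5315.
Then β = ((-109/21) − (55/42)·(11457/5315))/(2731/1764) = -5502/1063.
Residuals: -3952/5315, 108/5315, -8332/5315, 14388/5315, -2212/5315; SSR = 55872/5315.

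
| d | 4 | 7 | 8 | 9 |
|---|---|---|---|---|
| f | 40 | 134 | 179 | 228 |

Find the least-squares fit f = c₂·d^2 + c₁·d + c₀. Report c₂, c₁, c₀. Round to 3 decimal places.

c₂ = 3.080, c₁ = -2.376, c₀ = 0.174

Setting ∂/∂c₂ … = 0 gives: 13314·c₂ + 1648·c₁ + 210·c₀ = 37130;  1648·c₂ + 210·c₁ + 28·c₀ = 4582;  210·c₂ + 28·c₁ + 4·c₀ = 581.
(Σd^2·d^2 = 13314, Σd^2·d = 1648, Σd^2 = 210, Σd·d = 210, Σd = 28, Σ1 = 4, Σd^2·f = 37130, Σd·f = 4582, Σf = 581.)
Solving the 3×3 system (Gaussian elimination) gives c₂ = 1115/362, c₁ = -430/181, c₀ = 63/362.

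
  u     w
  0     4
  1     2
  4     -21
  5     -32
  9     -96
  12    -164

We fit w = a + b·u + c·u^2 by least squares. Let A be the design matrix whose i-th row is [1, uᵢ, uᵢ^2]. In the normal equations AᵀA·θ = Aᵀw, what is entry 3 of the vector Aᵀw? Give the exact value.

-32526

Entry 3 ↔ basis u^2, so (Aᵀw)_{3} = Σᵢ (u^2)·wᵢ = (0)·(4) + (1)·(2) + (16)·(-21) + (25)·(-32) + (81)·(-96) + (144)·(-164) = -32526.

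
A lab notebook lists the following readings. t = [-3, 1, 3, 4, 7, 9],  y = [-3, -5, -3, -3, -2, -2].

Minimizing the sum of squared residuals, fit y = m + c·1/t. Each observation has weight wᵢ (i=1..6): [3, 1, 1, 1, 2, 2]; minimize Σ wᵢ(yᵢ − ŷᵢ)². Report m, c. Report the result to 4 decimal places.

Sums needed: Σwᵢ·1 = 10, Σwᵢ·1/t = 275/252, Σwᵢ·1/t·1/t = 99857/63504.
Moment sums: Σwᵢ·y = -28, Σwᵢ·1/t·y = -1201/252.
Δ = 10·(99857/63504) − (275/252)² = 922945/63504.
m = ((-28)·(99857/63504) − (275/252)·(-1201/252))/(922945/63504) = -2465721/922945; c = (10·(-1201/252) − (275/252)·(-28))/(922945/63504) = -217224/184589.

m = -2.6716, c = -1.1768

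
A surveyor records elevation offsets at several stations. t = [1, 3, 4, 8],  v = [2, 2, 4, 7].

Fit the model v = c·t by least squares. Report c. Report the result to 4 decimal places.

Sums needed: Σt·t = 90.
For Aᵀv: Σt·v = 80.
AᵀA·[c]ᵀ = Aᵀv becomes [[90]]·[c]ᵀ = [80]ᵀ.
Hence c = 80 / 90 ≈ 0.888889.

c = 0.8889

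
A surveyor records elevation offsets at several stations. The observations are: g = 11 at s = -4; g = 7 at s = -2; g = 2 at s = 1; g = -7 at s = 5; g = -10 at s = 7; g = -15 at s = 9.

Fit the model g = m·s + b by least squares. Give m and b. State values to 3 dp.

With design matrix M, MᵀM = [[176, 16]; [16, 6]] and Mᵀg = [-296, -12]ᵀ.
Determinant 176·6 − 16² = 800.
m = ((-296)·6 − 16·(-12))/800 = -99/50; b = (176·(-12) − 16·(-296))/800 = 82/25.

m = -1.980, b = 3.280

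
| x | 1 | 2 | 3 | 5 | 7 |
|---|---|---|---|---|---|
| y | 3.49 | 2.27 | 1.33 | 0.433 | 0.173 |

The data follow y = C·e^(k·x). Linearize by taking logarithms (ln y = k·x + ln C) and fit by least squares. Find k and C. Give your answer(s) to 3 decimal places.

Let Y = ln y. Fitting Y = k·x + ln C by least squares:
Σx = 18.0000, Σ(x)² = 88.0000, Σln y = -0.2366, Σx·ln y = -12.7213.
Equations: 88.0000·k + 18.0000·ln C = -12.7213;  18.0000·k + 5·ln C = -0.2366.
Slope k = (n·Σx·ln y − Σx·Σln y)/(n·Σ(x)² − (Σx)²) = (5·-12.7213 − 18.0000·-0.2366)/116.0000 = -0.51162; ln C = (Σln y − k·Σx)/n = 1.79449, so C = exp(1.79449) = 6.01644.

k = -0.512, C = 6.016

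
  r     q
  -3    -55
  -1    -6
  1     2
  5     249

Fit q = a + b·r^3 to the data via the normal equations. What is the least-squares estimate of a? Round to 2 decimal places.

a = -1.59

The normal equations are: 4·a + 98·b = 190;  98·a + 16356·b = 32618.
(Σ1 = 4, Σr^3 = 98, Σr^3·r^3 = 16356, Σq = 190, Σr^3·q = 32618.)
Δ = 4·16356 − 98² = 55820.
a = (190·16356 − 98·32618)/55820 = -22231/13955; b = (4·32618 − 98·190)/55820 = 27963/13955.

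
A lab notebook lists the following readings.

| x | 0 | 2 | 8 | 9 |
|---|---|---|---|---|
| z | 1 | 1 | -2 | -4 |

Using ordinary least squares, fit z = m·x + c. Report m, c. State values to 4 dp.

Entries of MᵀM: Σx·x = 149, Σx = 19, Σ1 = 4.
For Mᵀz: Σx·z = -50, Σz = -4.
MᵀM·[m, c]ᵀ = Mᵀz becomes [[149, 19]; [19, 4]]·[m, c]ᵀ = [-50, -4]ᵀ.
Δ = 149·4 − 19² = 235.
m = ((-50)·4 − 19·(-4))/235 = -124/235; c = (149·(-4) − 19·(-50))/235 = 354/235.

m = -0.5277, c = 1.5064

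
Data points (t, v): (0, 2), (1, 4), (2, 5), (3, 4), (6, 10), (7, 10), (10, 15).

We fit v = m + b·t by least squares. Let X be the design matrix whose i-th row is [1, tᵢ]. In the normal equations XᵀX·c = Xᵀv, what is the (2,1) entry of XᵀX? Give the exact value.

Row 2 ↔ basis t, column 1 ↔ basis 1, so (XᵀX)_{2,1} = Σᵢ t = (0)·(1) + (1)·(1) + (2)·(1) + (3)·(1) + (6)·(1) + (7)·(1) + (10)·(1) = 29.

29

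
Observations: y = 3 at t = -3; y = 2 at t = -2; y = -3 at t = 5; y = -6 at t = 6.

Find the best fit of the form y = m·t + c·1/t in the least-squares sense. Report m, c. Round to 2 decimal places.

From the data, Σt·t = 74, Σt·1/t = 4, Σ1/t·1/t = 193/450.
Right-hand side: Σt·y = -64, Σ1/t·y = -18/5.
So AᵀA·[m, c]ᵀ = Aᵀy: [[74, 4]; [4, 193/450]]·[m, c]ᵀ = [-64, -18/5]ᵀ.
det = 74·(193/450) − 4² = 3541/225.
m = ((-64)·(193/450) − 4·(-18/5))/(3541/225) = -2936/3541; c = (74·(-18/5) − 4·(-64))/(3541/225) = -2340/3541.

m = -0.83, c = -0.66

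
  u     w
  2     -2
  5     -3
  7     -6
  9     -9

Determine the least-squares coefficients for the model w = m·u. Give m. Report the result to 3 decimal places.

Forming AᵀA = [[159]] and Aᵀw = [-142]ᵀ gives AᵀA·[m]ᵀ = Aᵀw.
m = (-142)/159 = -0.893082.

m = -0.893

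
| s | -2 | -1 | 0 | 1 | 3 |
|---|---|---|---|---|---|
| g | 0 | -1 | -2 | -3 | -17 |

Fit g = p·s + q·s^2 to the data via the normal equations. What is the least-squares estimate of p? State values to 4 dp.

p = -2.0142

Compute the Gram sums: Σs·s = 15, Σs·s^2 = 19, Σs^2·s^2 = 99.
For Aᵀg: Σs·g = -53, Σs^2·g = -157.
So AᵀA·[p, q]ᵀ = Aᵀg: [[15, 19]; [19, 99]]·[p, q]ᵀ = [-53, -157]ᵀ.
det = 15·99 − 19² = 1124.
p = ((-53)·99 − 19·(-157))/1124 = -566/281; q = (15·(-157) − 19·(-53))/1124 = -337/281.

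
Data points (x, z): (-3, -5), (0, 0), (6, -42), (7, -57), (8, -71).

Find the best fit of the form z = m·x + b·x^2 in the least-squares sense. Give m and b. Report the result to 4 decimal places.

The normal system MᵀM·[m, b]ᵀ = Mᵀz is [[158, 1044]; [1044, 7874]]·[m, b]ᵀ = [-1204, -8894]ᵀ.
Δ = 158·7874 − 1044² = 154156.
m = ((-1204)·7874 − 1044·(-8894))/154156 = -48740/38539; b = (158·(-8894) − 1044·(-1204))/154156 = -37069/38539.

m = -1.2647, b = -0.9619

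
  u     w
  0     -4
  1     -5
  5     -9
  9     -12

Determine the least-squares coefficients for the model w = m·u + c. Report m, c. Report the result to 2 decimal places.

m = -0.90, c = -4.14

The normal system XᵀX·[m, c]ᵀ = Xᵀw is [[107, 15]; [15, 4]]·[m, c]ᵀ = [-158, -30]ᵀ.
Δ = 107·4 − 15² = 203.
m = ((-158)·4 − 15·(-30))/203 = -26/29; c = (107·(-30) − 15·(-158))/203 = -120/29.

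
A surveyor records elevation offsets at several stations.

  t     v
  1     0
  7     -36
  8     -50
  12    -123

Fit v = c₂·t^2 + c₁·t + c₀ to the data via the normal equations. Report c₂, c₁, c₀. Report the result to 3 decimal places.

c₂ = -1.025, c₁ = 2.132, c₀ = -1.083

Forming XᵀX = [[27234, 2584, 258]; [2584, 258, 28]; [258, 28, 4]] and Xᵀv = [-22676, -2128, -209]ᵀ gives XᵀX·[c₂, c₁, c₀]ᵀ = Xᵀv.
Solving the 3×3 system (Gaussian elimination) gives c₂ = -52751/51482, c₁ = 54877/25741, c₀ = -55773/51482.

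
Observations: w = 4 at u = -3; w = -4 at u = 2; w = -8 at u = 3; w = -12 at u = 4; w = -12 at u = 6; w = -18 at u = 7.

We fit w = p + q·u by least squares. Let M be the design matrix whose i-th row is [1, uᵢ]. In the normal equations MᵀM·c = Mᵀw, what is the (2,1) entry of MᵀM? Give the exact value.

19

Row 2 ↔ basis u, column 1 ↔ basis 1, so (MᵀM)_{2,1} = Σᵢ u = (-3)·(1) + (2)·(1) + (3)·(1) + (4)·(1) + (6)·(1) + (7)·(1) = 19.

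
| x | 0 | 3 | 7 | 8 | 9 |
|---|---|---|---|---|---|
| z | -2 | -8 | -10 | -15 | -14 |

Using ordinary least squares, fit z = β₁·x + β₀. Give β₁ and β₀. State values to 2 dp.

Sums needed: Σx·x = 203, Σx = 27, Σ1 = 5.
And Σx·z = -340, Σz = -49.
Eliminating β₀: 5·(row 1) − 27·(row 2) gives 286·β₁ = 5·(-340) − 27·(-49) = -377, so β₁ = -29/22.
Then β₀ = ((-49) − 27·(-29/22))/5 = -59/22.

β₁ = -1.32, β₀ = -2.68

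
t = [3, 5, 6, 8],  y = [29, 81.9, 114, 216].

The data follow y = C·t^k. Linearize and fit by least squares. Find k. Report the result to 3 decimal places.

k = 2.033

Taking logs, ln y = k·ln t + ln C, so regress ln y on ln t.
Sums: Σln t = 6.5793, Σ(ln t)² = 11.3317, Σln y = 17.8843, Σln t·ln y = 30.4534.
Normal system: [[11.3317, 6.5793]; [6.5793, 4]]·[k, ln C]ᵀ = [30.4534, 17.8843]ᵀ.
Δ = 11.3317·4 − (6.5793)² = 2.0403; k = (30.4534·4 − 6.5793·17.8843)/2.0403 = 2.03331, ln C = (11.3317·17.8843 − 6.5793·30.4534)/2.0403 = 1.12665.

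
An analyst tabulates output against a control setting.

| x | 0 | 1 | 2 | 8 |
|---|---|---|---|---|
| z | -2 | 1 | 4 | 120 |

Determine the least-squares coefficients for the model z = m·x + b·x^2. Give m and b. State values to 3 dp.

m = -1.994, b = 2.124

Compute the Gram sums: Σx·x = 69, Σx·x^2 = 521, Σx^2·x^2 = 4113.
Right-hand side: Σx·z = 969, Σx^2·z = 7697.
Normal equations: [[69, 521]; [521, 4113]]·[m, b]ᵀ = [969, 7697]ᵀ.
Eliminating b: 4113·(row 1) − 521·(row 2) gives 12356·m = 4113·969 − 521·7697 = -24640, so m = -6160/3089.
Then b = (7697 − 521·(-6160/3089))/4113 = 6561/3089.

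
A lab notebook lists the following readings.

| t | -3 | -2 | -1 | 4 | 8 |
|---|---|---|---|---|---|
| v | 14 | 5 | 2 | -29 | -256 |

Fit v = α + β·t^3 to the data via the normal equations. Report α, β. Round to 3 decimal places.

α = 1.448, β = -0.502

The normal system MᵀM·[α, β]ᵀ = Mᵀv is [[5, 540]; [540, 267034]]·[α, β]ᵀ = [-264, -133348]ᵀ.
Determinant 5·267034 − 540² = 1043570.
α = ((-264)·267034 − 540·(-133348))/1043570 = 755472/521785; β = (5·(-133348) − 540·(-264))/1043570 = -52418/104357.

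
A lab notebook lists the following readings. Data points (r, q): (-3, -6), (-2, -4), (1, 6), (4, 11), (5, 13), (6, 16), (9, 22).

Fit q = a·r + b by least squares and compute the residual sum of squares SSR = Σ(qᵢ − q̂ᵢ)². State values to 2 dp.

SSR = 6.08

Setting ∂/∂a … = 0 gives: 172·a + 20·b = 435;  20·a + 7·b = 58.
(Σr·r = 172, Σr = 20, Σ1 = 7, Σr·q = 435, Σq = 58.)
Determinant 172·7 − 20² = 804.
a = (435·7 − 20·58)/804 = 1885/804; b = (172·58 − 20·435)/804 = 319/201.
Residuals: -445/804, -361/402, 1663/804, 7/201, -83/268, 139/402, -553/804; SSR = 4889/804.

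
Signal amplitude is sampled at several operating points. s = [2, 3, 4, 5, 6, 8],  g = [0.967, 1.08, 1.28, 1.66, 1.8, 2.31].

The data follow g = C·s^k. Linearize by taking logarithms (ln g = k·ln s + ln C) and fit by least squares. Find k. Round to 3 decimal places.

k = 0.651

Taking logs, ln g = k·ln s + ln C, so regress ln g on ln s.
XᵀX = [[13.7340, 8.6587]; [8.6587, 6]], rhs = [4.0134, 2.2221]ᵀ  (here Σln s = 8.6587, Σ(ln s)² = 13.7340, Σln g = 2.2221, Σln s·ln g = 4.0134).
Solving (det = 7.4309): k = 0.65129, ln C = -0.56953.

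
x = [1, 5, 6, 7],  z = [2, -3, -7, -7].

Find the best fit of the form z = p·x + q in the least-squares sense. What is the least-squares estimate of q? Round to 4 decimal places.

q = 3.7470

Entries of AᵀA: Σx·x = 111, Σx = 19, Σ1 = 4.
And Σx·z = -104, Σz = -15.
Δ = 111·4 − 19² = 83.
p = ((-104)·4 − 19·(-15))/83 = -131/83; q = (111·(-15) − 19·(-104))/83 = 311/83.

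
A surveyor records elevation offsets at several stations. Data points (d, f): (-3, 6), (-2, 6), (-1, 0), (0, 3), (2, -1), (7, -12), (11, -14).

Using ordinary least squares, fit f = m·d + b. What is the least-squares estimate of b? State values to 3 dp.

b = 1.361

Forming XᵀX = [[188, 14]; [14, 7]] and Xᵀf = [-270, -12]ᵀ gives XᵀX·[m, b]ᵀ = Xᵀf.
Determinant 188·7 − 14² = 1120.
m = ((-270)·7 − 14·(-12))/1120 = -123/80; b = (188·(-12) − 14·(-270))/1120 = 381/280.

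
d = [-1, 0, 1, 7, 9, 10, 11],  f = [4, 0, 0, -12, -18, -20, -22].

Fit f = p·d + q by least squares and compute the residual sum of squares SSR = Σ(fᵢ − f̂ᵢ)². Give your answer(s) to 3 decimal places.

Entries of MᵀM: Σd·d = 353, Σd = 37, Σ1 = 7.
And Σd·f = -692, Σf = -68.
MᵀM·[p, q]ᵀ = Mᵀf becomes [[353, 37]; [37, 7]]·[p, q]ᵀ = [-692, -68]ᵀ.
Eliminating q: 7·(row 1) − 37·(row 2) gives 1102·p = 7·(-692) − 37·(-68) = -2328, so p = -1164/551.
Then q = ((-68) − 37·(-1164/551))/7 = 800/551.
Residuals: 240/551, -800/551, 364/551, 736/551, -242/551, -180/551, -118/551; SSR = 2680/551.

SSR = 4.864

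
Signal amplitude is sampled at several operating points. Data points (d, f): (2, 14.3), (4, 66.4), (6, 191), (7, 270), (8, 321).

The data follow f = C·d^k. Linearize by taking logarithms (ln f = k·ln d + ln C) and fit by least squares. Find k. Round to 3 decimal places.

k = 2.306

Let Y = ln f. Fitting Y = k·ln d + ln C by least squares:
Σln d = 7.8966, Σ(ln d)² = 13.7233, Σln f = 23.4781, Σln d·ln f = 39.9666.
Equations: 13.7233·k + 7.8966·ln C = 39.9666;  7.8966·k + 5·ln C = 23.4781.
Δ = 13.7233·5 − (7.8966)² = 6.2610; k = (39.9666·5 − 7.8966·23.4781)/6.2610 = 2.30589, ln C = (13.7233·23.4781 − 7.8966·39.9666)/6.2610 = 1.05391.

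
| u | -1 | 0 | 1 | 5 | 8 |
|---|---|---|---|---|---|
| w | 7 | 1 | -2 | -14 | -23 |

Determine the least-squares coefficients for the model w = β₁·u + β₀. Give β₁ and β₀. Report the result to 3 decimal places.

β₁ = -3.189, β₀ = 2.091

Compute the Gram sums: Σu·u = 91, Σu = 13, Σ1 = 5.
Moment sums: Σu·w = -263, Σw = -31.
Normal equations: [[91, 13]; [13, 5]]·[β₁, β₀]ᵀ = [-263, -31]ᵀ.
det = 91·5 − 13² = 286.
β₁ = ((-263)·5 − 13·(-31))/286 = -456/143; β₀ = (91·(-31) − 13·(-263))/286 = 23/11.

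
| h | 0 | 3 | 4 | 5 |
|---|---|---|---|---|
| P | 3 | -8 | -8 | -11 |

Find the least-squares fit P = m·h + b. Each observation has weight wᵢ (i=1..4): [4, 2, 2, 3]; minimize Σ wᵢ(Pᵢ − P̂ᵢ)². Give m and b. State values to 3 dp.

m = -2.828, b = 2.637

From the data, Σwᵢ·h·h = 125, Σwᵢ·h = 29, Σwᵢ·1 = 11.
And Σwᵢ·h·P = -277, Σwᵢ·P = -53.
Normal equations: [[125, 29]; [29, 11]]·[m, b]ᵀ = [-277, -53]ᵀ.
Eliminating b: 11·(row 1) − 29·(row 2) gives 534·m = 11·(-277) − 29·(-53) = -1510, so m = -755/267.
Then b = ((-53) − 29·(-755/267))/11 = 704/267.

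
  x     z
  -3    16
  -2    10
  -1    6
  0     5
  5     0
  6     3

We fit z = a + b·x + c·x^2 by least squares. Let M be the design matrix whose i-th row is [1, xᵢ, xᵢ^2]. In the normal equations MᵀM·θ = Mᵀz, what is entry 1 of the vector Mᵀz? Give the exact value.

Entry 1 ↔ basis 1, so (Mᵀz)_{1} = Σᵢ zᵢ = (1)·(16) + (1)·(10) + (1)·(6) + (1)·(5) + (1)·(0) + (1)·(3) = 40.

40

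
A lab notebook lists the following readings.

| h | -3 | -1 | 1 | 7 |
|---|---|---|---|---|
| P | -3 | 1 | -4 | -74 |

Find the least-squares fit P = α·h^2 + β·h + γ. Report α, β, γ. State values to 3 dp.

α = -1.141, β = -2.535, γ = -0.352

MᵀM·[α, β, γ]ᵀ = MᵀP reads: 2484·α + 316·β + 60·γ = -3656;  316·α + 60·β + 4·γ = -514;  60·α + 4·β + 4·γ = -80.
Inverting the 3×3 Gram matrix, [α, β, γ]ᵀ = [-413/362, -1835/724, -255/724]ᵀ.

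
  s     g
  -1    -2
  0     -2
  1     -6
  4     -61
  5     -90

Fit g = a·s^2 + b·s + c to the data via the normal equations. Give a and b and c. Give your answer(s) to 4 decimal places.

The normal equations are: 883·a + 189·b + 43·c = -3234;  189·a + 43·b + 9·c = -698;  43·a + 9·b + 5·c = -161.
Row-reducing yields a = -5011/1624, b = -3869/1624, c = -1117/812.

a = -3.0856, b = -2.3824, c = -1.3756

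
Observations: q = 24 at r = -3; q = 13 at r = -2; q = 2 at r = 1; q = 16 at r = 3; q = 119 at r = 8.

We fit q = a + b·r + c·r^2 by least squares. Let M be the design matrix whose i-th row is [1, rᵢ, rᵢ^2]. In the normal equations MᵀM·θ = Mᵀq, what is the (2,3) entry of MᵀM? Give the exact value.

Row 2 ↔ basis r, column 3 ↔ basis r^2, so (MᵀM)_{2,3} = Σᵢ (r)·(r^2) = (-3)·(9) + (-2)·(4) + (1)·(1) + (3)·(9) + (8)·(64) = 505.

505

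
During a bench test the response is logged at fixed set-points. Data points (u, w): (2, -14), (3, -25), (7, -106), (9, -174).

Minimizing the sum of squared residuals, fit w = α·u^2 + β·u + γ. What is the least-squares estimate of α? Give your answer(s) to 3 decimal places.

With design matrix M, MᵀM = [[9059, 1107, 143]; [1107, 143, 21]; [143, 21, 4]] and Mᵀw = [-19569, -2411, -319]ᵀ.
Solving the 3×3 system (Gaussian elimination) gives α = -10213/4684, β = 5795/4684, γ = -19429/2342.

α = -2.180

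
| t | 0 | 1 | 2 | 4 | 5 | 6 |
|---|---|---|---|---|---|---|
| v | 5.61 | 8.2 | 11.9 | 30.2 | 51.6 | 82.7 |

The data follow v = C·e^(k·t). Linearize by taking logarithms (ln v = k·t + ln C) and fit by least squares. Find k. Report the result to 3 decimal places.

k = 0.453

Linearized form: ln v = k·t + ln C. From the 6 transformed points,
Over the data: Σt = 18.0000, Σ(t)² = 82.0000, Σln v = 18.0718, Σt·ln v = 66.8975.
Normal system: [[82.0000, 18.0000]; [18.0000, 6]]·[k, ln C]ᵀ = [66.8975, 18.0718]ᵀ.
Slope k = (n·Σt·ln v − Σt·Σln v)/(n·Σ(t)² − (Σt)²) = (6·66.8975 − 18.0000·18.0718)/168.0000 = 0.45293; ln C = (Σln v − k·Σt)/n = 1.65317.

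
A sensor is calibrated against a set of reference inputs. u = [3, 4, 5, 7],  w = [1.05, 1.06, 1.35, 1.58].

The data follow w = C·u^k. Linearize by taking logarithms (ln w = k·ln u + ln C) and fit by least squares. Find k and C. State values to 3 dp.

Linearized form: ln w = k·ln u + ln C. From the 4 transformed points,
XᵀX = [[9.5056, 6.0403]; [6.0403, 4]], rhs = [1.5075, 0.8646]ᵀ  (here Σln u = 6.0403, Σ(ln u)² = 9.5056, Σln w = 0.8646, Σln u·ln w = 1.5075).
Solving (det = 1.5378): k = 0.52518, ln C = -0.57690, so C = exp(-0.57690) = 0.56164.

k = 0.525, C = 0.562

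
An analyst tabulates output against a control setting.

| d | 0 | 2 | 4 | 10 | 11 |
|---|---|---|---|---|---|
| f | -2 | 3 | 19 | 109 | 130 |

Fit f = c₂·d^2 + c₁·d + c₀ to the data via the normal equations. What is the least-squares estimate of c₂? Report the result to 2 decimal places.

c₂ = 0.98

Sums needed: Σd^2·d^2 = 24913, Σd^2·d = 2403, Σd^2 = 241, Σd·d = 241, Σd = 27, Σ1 = 5.
For Aᵀf: Σd^2·f = 26946, Σd·f = 2602, Σf = 259.
Solving the 3×3 system (Gaussian elimination) gives c₂ = 470/481, c₁ = 43631/32708, c₀ = -81805/32708.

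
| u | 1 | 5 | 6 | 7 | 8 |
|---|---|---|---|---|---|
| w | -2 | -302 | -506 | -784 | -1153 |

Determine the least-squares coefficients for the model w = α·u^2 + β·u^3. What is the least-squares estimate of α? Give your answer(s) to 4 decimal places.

Forming MᵀM = [[8419, 60477]; [60477, 442075]] and Mᵀw = [-137976, -1006296]ᵀ gives MᵀM·[α, β]ᵀ = Mᵀw.
Eliminating β: 442075·(row 1) − 60477·(row 2) gives 64361896·α = 442075·(-137976) − 60477·(-1006296) = -137977008, so α = -17247126/8045237.
Then β = ((-1006296) − 60477·(-17247126/8045237))/442075 = -15953934/8045237.

α = -2.1438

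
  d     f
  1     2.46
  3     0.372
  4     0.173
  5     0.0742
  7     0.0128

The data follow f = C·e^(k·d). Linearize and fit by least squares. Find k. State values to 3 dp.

With ln fᵢ as the transformed response and dᵢ as the regressor:
Sums: Σd = 20.0000, Σ(d)² = 100.0000, Σln f = -8.8025, Σd·ln f = -52.5974.
Normal system: [[100.0000, 20.0000]; [20.0000, 5]]·[k, ln C]ᵀ = [-52.5974, -8.8025]ᵀ.
Δ = 100.0000·5 − (20.0000)² = 100.0000; k = (-52.5974·5 − 20.0000·-8.8025)/100.0000 = -0.86938, ln C = (100.0000·-8.8025 − 20.0000·-52.5974)/100.0000 = 1.71702.

k = -0.869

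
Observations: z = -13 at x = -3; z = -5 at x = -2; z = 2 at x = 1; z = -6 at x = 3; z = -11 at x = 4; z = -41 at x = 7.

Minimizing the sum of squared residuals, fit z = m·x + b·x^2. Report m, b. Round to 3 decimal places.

m = 1.166, b = -1.002

Sums needed: Σx·x = 88, Σx·x^2 = 400, Σx^2·x^2 = 2836.
Moment sums: Σx·z = -298, Σx^2·z = -2374.
Eliminating b: 2836·(row 1) − 400·(row 2) gives 89568·m = 2836·(-298) − 400·(-2374) = 104472, so m = 1451/1244.
Then b = ((-2374) − 400·(1451/1244))/2836 = -623/622.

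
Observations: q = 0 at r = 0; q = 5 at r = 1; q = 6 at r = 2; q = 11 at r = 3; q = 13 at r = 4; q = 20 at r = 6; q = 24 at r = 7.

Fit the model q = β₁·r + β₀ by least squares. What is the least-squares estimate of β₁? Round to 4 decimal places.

MᵀM·[β₁, β₀]ᵀ = Mᵀq reads: 115·β₁ + 23·β₀ = 390;  23·β₁ + 7·β₀ = 79.
det = 115·7 − 23² = 276.
β₁ = (390·7 − 23·79)/276 = 913/276; β₀ = (115·79 − 23·390)/276 = 5/12.

β₁ = 3.3080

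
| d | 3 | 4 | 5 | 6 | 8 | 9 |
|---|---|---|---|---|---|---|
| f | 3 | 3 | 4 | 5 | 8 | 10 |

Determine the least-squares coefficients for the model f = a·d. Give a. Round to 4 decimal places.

a = 0.9740

Forming AᵀA = [[231]] and Aᵀf = [225]ᵀ gives AᵀA·[a]ᵀ = Aᵀf.
Hence a = 225 / 231 ≈ 0.974026.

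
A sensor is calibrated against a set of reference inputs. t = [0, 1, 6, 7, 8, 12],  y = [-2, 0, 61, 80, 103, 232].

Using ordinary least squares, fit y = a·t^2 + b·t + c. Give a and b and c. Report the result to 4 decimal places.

a = 1.5411, b = 0.9905, c = -2.1276

Setting ∂/∂a … = 0 gives: 28530·a + 2800·b + 294·c = 46116;  2800·a + 294·b + 34·c = 4534;  294·a + 34·b + 6·c = 474.
Inverting the 3×3 Gram matrix, [a, b, c]ᵀ = [55972/36319, 35973/36319, -77274/36319]ᵀ.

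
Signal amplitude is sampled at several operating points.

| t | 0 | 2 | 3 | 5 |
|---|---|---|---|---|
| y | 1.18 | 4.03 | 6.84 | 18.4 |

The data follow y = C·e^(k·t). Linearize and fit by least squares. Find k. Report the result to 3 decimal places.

k = 0.549

Linearized form: ln y = k·t + ln C. From the 4 transformed points,
Σt = 10.0000, Σ(t)² = 38.0000, Σln y = 6.3944, Σt·ln y = 23.1176.
Normal system: [[38.0000, 10.0000]; [10.0000, 4]]·[k, ln C]ᵀ = [23.1176, 6.3944]ᵀ.
Δ = 38.0000·4 − (10.0000)² = 52.0000; k = (23.1176·4 − 10.0000·6.3944)/52.0000 = 0.54858, ln C = (38.0000·6.3944 − 10.0000·23.1176)/52.0000 = 0.22714.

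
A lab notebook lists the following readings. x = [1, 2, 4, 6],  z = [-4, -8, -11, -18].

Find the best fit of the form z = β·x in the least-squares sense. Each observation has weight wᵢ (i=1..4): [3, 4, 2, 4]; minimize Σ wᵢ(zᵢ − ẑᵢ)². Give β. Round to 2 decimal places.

β = -3.06

Entries of MᵀWM: Σwᵢ·x·x = 195.
Right-hand side: Σwᵢ·x·z = -596.
β = (-596)/195 = -3.05641.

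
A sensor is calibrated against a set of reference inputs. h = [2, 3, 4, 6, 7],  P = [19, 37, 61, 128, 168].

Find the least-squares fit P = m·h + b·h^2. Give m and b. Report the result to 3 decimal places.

m = 3.647, b = 2.920

Entries of AᵀA: Σh·h = 114, Σh·h^2 = 658, Σh^2·h^2 = 4050.
And Σh·P = 2337, Σh^2·P = 14225.
Δ = 114·4050 − 658² = 28736.
m = (2337·4050 − 658·14225)/28736 = 3275/898; b = (114·14225 − 658·2337)/28736 = 1311/449.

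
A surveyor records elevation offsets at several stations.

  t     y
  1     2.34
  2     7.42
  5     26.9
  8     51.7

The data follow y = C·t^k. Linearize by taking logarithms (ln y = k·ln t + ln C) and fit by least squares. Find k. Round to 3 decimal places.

k = 1.479

With ln yᵢ as the transformed response and ln tᵢ as the regressor:
Σln t = 4.3820, Σ(ln t)² = 7.3948, Σln y = 10.0919, Σln t·ln y = 14.8920.
Normal system: [[7.3948, 4.3820]; [4.3820, 4]]·[k, ln C]ᵀ = [14.8920, 10.0919]ᵀ.
Slope k = (n·Σln t·ln y − Σln t·Σln y)/(n·Σ(ln t)² − (Σln t)²) = (4·14.8920 − 4.3820·10.0919)/10.3771 = 1.47873; ln C = (Σln y − k·Σln t)/n = 0.90301.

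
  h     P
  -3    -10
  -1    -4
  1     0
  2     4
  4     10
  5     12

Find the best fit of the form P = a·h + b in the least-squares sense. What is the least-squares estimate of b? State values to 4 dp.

Entries of MᵀM: Σh·h = 56, Σh = 8, Σ1 = 6.
Moment sums: Σh·P = 142, ΣP = 12.
Determinant 56·6 − 8² = 272.
a = (142·6 − 8·12)/272 = 189/68; b = (56·12 − 8·142)/272 = -29/17.

b = -1.7059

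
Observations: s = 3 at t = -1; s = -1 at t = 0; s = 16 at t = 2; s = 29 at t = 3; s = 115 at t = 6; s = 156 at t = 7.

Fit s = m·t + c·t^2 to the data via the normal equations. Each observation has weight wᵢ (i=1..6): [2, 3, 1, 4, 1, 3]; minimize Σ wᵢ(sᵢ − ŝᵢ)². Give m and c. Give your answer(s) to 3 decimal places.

m = 0.458, c = 3.118

With design matrix M, MᵀWM = [[225, 1359]; [1359, 8841]] and MᵀWs = [4340, 28186]ᵀ.
Determinant 225·8841 − 1359² = 142344.
m = (4340·8841 − 1359·28186)/142344 = 10861/23724; c = (225·28186 − 1359·4340)/142344 = 24655/7908.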